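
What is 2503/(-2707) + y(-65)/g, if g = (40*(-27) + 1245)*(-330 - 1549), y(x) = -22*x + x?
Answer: -51980844/55950983 ≈ -0.92904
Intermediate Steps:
y(x) = -21*x
g = -310035 (g = (-1080 + 1245)*(-1879) = 165*(-1879) = -310035)
2503/(-2707) + y(-65)/g = 2503/(-2707) - 21*(-65)/(-310035) = 2503*(-1/2707) + 1365*(-1/310035) = -2503/2707 - 91/20669 = -51980844/55950983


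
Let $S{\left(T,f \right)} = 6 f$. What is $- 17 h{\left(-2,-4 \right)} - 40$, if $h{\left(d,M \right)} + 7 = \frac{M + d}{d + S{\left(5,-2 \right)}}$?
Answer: $\frac{502}{7} \approx 71.714$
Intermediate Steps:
$h{\left(d,M \right)} = -7 + \frac{M + d}{-12 + d}$ ($h{\left(d,M \right)} = -7 + \frac{M + d}{d + 6 \left(-2\right)} = -7 + \frac{M + d}{d - 12} = -7 + \frac{M + d}{-12 + d}$)
$- 17 h{\left(-2,-4 \right)} - 40 = - 17 \frac{84 - 4 - -12}{-12 - 2} - 40 = - 17 \frac{84 - 4 + 12}{-14} - 40 = - 17 \left(\left(- \frac{1}{14}\right) 92\right) - 40 = \left(-17\right) \left(- \frac{46}{7}\right) - 40 = \frac{782}{7} - 40 = \frac{502}{7}$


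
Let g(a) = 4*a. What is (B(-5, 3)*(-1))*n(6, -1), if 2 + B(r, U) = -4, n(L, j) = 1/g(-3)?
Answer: -½ ≈ -0.50000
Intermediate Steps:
n(L, j) = -1/12 (n(L, j) = 1/(4*(-3)) = 1/(-12) = -1/12)
B(r, U) = -6 (B(r, U) = -2 - 4 = -6)
(B(-5, 3)*(-1))*n(6, -1) = -6*(-1)*(-1/12) = 6*(-1/12) = -½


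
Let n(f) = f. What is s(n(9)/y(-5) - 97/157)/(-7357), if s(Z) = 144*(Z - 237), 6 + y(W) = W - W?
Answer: 5405976/1155049 ≈ 4.6803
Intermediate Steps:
y(W) = -6 (y(W) = -6 + (W - W) = -6 + 0 = -6)
s(Z) = -34128 + 144*Z (s(Z) = 144*(-237 + Z) = -34128 + 144*Z)
s(n(9)/y(-5) - 97/157)/(-7357) = (-34128 + 144*(9/(-6) - 97/157))/(-7357) = (-34128 + 144*(9*(-⅙) - 97*1/157))*(-1/7357) = (-34128 + 144*(-3/2 - 97/157))*(-1/7357) = (-34128 + 144*(-665/314))*(-1/7357) = (-34128 - 47880/157)*(-1/7357) = -5405976/157*(-1/7357) = 5405976/1155049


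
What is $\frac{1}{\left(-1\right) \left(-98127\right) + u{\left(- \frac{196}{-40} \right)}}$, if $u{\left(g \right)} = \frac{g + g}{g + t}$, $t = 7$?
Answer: $\frac{17}{1668173} \approx 1.0191 \cdot 10^{-5}$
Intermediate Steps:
$u{\left(g \right)} = \frac{2 g}{7 + g}$ ($u{\left(g \right)} = \frac{g + g}{g + 7} = \frac{2 g}{7 + g}$)
$\frac{1}{\left(-1\right) \left(-98127\right) + u{\left(- \frac{196}{-40} \right)}} = \frac{1}{\left(-1\right) \left(-98127\right) + \frac{2 \left(- \frac{196}{-40}\right)}{7 - \frac{196}{-40}}} = \frac{1}{98127 + \frac{2 \left(\left(-196\right) \left(- \frac{1}{40}\right)\right)}{7 - - \frac{49}{10}}} = \frac{1}{98127 + 2 \cdot \frac{49}{10} \frac{1}{7 + \frac{49}{10}}} = \frac{1}{98127 + 2 \cdot \frac{49}{10} \frac{1}{\frac{119}{10}}} = \frac{1}{98127 + 2 \cdot \frac{49}{10} \cdot \frac{10}{119}} = \frac{1}{98127 + \frac{14}{17}} = \frac{1}{\frac{1668173}{17}} = \frac{17}{1668173}$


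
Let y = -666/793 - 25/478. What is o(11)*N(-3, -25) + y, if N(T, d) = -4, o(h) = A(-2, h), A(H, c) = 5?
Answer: -7919253/379054 ≈ -20.892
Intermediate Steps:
o(h) = 5
y = -338173/379054 (y = -666*1/793 - 25*1/478 = -666/793 - 25/478 = -338173/379054 ≈ -0.89215)
o(11)*N(-3, -25) + y = 5*(-4) - 338173/379054 = -20 - 338173/379054 = -7919253/379054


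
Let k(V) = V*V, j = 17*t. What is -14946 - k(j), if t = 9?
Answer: -38355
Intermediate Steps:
j = 153 (j = 17*9 = 153)
k(V) = V**2
-14946 - k(j) = -14946 - 1*153**2 = -14946 - 1*23409 = -14946 - 23409 = -38355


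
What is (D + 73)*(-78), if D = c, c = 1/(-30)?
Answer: -28457/5 ≈ -5691.4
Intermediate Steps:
c = -1/30 ≈ -0.033333
D = -1/30 ≈ -0.033333
(D + 73)*(-78) = (-1/30 + 73)*(-78) = (2189/30)*(-78) = -28457/5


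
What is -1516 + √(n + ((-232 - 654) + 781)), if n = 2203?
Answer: -1516 + √2098 ≈ -1470.2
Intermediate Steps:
-1516 + √(n + ((-232 - 654) + 781)) = -1516 + √(2203 + ((-232 - 654) + 781)) = -1516 + √(2203 + (-886 + 781)) = -1516 + √(2203 - 105) = -1516 + √2098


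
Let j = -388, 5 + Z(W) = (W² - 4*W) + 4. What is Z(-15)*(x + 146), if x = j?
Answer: -68728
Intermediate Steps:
Z(W) = -1 + W² - 4*W (Z(W) = -5 + ((W² - 4*W) + 4) = -5 + (4 + W² - 4*W) = -1 + W² - 4*W)
x = -388
Z(-15)*(x + 146) = (-1 + (-15)² - 4*(-15))*(-388 + 146) = (-1 + 225 + 60)*(-242) = 284*(-242) = -68728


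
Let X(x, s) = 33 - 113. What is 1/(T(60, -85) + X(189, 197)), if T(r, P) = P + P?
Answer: -1/250 ≈ -0.0040000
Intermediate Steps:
X(x, s) = -80
T(r, P) = 2*P
1/(T(60, -85) + X(189, 197)) = 1/(2*(-85) - 80) = 1/(-170 - 80) = 1/(-250) = -1/250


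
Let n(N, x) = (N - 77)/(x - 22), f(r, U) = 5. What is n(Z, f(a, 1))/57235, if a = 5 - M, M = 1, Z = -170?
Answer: 247/972995 ≈ 0.00025386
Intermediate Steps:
a = 4 (a = 5 - 1*1 = 5 - 1 = 4)
n(N, x) = (-77 + N)/(-22 + x)
n(Z, f(a, 1))/57235 = ((-77 - 170)/(-22 + 5))/57235 = (-247/(-17))*(1/57235) = -1/17*(-247)*(1/57235) = (247/17)*(1/57235) = 247/972995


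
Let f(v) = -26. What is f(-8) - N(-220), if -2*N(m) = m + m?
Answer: -246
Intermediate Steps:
N(m) = -m (N(m) = -(m + m)/2 = -m)
f(-8) - N(-220) = -26 - (-1)*(-220) = -26 - 1*220 = -26 - 220 = -246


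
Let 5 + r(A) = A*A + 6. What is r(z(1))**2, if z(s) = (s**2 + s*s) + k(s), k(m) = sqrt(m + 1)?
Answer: 81 + 56*sqrt(2) ≈ 160.20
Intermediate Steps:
k(m) = sqrt(1 + m)
z(s) = sqrt(1 + s) + 2*s**2 (z(s) = (s**2 + s*s) + sqrt(1 + s) = (s**2 + s**2) + sqrt(1 + s) = 2*s**2 + sqrt(1 + s) = sqrt(1 + s) + 2*s**2)
r(A) = 1 + A**2 (r(A) = -5 + (A*A + 6) = -5 + (A**2 + 6) = -5 + (6 + A**2) = 1 + A**2)
r(z(1))**2 = (1 + (sqrt(1 + 1) + 2*1**2)**2)**2 = (1 + (sqrt(2) + 2*1)**2)**2 = (1 + (sqrt(2) + 2)**2)**2 = (1 + (2 + sqrt(2))**2)**2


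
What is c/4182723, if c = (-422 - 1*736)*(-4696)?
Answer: 1812656/1394241 ≈ 1.3001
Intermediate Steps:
c = 5437968 (c = (-422 - 736)*(-4696) = -1158*(-4696) = 5437968)
c/4182723 = 5437968/4182723 = 5437968*(1/4182723) = 1812656/1394241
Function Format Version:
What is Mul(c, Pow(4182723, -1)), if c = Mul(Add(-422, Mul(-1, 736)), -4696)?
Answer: Rational(1812656, 1394241) ≈ 1.3001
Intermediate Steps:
c = 5437968 (c = Mul(Add(-422, -736), -4696) = Mul(-1158, -4696) = 5437968)
Mul(c, Pow(4182723, -1)) = Mul(5437968, Pow(4182723, -1)) = Mul(5437968, Rational(1, 4182723)) = Rational(1812656, 1394241)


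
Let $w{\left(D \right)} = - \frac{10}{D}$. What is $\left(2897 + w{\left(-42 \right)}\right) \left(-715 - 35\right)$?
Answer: $- \frac{15210500}{7} \approx -2.1729 \cdot 10^{6}$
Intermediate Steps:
$\left(2897 + w{\left(-42 \right)}\right) \left(-715 - 35\right) = \left(2897 - \frac{10}{-42}\right) \left(-715 - 35\right) = \left(2897 - - \frac{5}{21}\right) \left(-750\right) = \left(2897 + \frac{5}{21}\right) \left(-750\right) = \frac{60842}{21} \left(-750\right) = - \frac{15210500}{7}$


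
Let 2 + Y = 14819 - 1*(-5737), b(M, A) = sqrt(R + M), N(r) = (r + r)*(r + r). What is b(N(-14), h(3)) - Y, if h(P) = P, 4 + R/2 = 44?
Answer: -20554 + 12*sqrt(6) ≈ -20525.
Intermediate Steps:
R = 80 (R = -8 + 2*44 = -8 + 88 = 80)
N(r) = 4*r**2 (N(r) = (2*r)*(2*r) = 4*r**2)
b(M, A) = sqrt(80 + M)
Y = 20554 (Y = -2 + (14819 - 1*(-5737)) = -2 + (14819 + 5737) = -2 + 20556 = 20554)
b(N(-14), h(3)) - Y = sqrt(80 + 4*(-14)**2) - 1*20554 = sqrt(80 + 4*196) - 20554 = sqrt(80 + 784) - 20554 = sqrt(864) - 20554 = 12*sqrt(6) - 20554 = -20554 + 12*sqrt(6)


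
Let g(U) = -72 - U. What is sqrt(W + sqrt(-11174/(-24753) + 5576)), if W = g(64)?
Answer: sqrt(-60868296 + 669*sqrt(2495802174))/669 ≈ 7.831*I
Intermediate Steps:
W = -136 (W = -72 - 1*64 = -72 - 64 = -136)
sqrt(W + sqrt(-11174/(-24753) + 5576)) = sqrt(-136 + sqrt(-11174/(-24753) + 5576)) = sqrt(-136 + sqrt(-11174*(-1/24753) + 5576)) = sqrt(-136 + sqrt(302/669 + 5576)) = sqrt(-136 + sqrt(3730646/669)) = sqrt(-136 + sqrt(2495802174)/669)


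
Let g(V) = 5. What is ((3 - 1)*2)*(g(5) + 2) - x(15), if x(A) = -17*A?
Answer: 283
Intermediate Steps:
((3 - 1)*2)*(g(5) + 2) - x(15) = ((3 - 1)*2)*(5 + 2) - (-17)*15 = (2*2)*7 - 1*(-255) = 4*7 + 255 = 28 + 255 = 283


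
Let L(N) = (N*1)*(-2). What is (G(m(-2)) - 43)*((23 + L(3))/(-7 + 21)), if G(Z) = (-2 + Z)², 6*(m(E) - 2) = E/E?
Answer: -3757/72 ≈ -52.181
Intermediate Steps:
m(E) = 13/6 (m(E) = 2 + (E/E)/6 = 2 + (⅙)*1 = 2 + ⅙ = 13/6)
L(N) = -2*N (L(N) = N*(-2) = -2*N)
(G(m(-2)) - 43)*((23 + L(3))/(-7 + 21)) = ((-2 + 13/6)² - 43)*((23 - 2*3)/(-7 + 21)) = ((⅙)² - 43)*((23 - 6)/14) = (1/36 - 43)*(17*(1/14)) = -1547/36*17/14 = -3757/72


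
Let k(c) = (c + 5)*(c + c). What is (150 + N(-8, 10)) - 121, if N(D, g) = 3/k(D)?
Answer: 465/16 ≈ 29.063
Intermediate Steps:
k(c) = 2*c*(5 + c) (k(c) = (5 + c)*(2*c) = 2*c*(5 + c))
N(D, g) = 3/(2*D*(5 + D)) (N(D, g) = 3/((2*D*(5 + D))) = 3*(1/(2*D*(5 + D))) = 3/(2*D*(5 + D)))
(150 + N(-8, 10)) - 121 = (150 + (3/2)/(-8*(5 - 8))) - 121 = (150 + (3/2)*(-1/8)/(-3)) - 121 = (150 + (3/2)*(-1/8)*(-1/3)) - 121 = (150 + 1/16) - 121 = 2401/16 - 121 = 465/16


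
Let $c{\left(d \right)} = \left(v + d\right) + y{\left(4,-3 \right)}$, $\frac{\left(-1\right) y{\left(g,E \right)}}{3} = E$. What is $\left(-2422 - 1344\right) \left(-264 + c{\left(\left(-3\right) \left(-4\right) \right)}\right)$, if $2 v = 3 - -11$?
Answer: $888776$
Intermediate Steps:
$y{\left(g,E \right)} = - 3 E$
$v = 7$ ($v = \frac{3 - -11}{2} = \frac{3 + 11}{2} = \frac{1}{2} \cdot 14 = 7$)
$c{\left(d \right)} = 16 + d$ ($c{\left(d \right)} = \left(7 + d\right) - -9 = \left(7 + d\right) + 9 = 16 + d$)
$\left(-2422 - 1344\right) \left(-264 + c{\left(\left(-3\right) \left(-4\right) \right)}\right) = \left(-2422 - 1344\right) \left(-264 + \left(16 - -12\right)\right) = - 3766 \left(-264 + \left(16 + 12\right)\right) = - 3766 \left(-264 + 28\right) = \left(-3766\right) \left(-236\right) = 888776$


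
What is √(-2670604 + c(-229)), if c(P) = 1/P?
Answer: I*√140049144593/229 ≈ 1634.2*I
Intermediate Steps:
√(-2670604 + c(-229)) = √(-2670604 + 1/(-229)) = √(-2670604 - 1/229) = √(-611568317/229) = I*√140049144593/229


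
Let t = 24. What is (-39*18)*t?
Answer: -16848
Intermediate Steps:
(-39*18)*t = -39*18*24 = -702*24 = -16848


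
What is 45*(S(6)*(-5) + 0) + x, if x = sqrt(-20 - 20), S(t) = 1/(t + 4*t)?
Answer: -15/2 + 2*I*sqrt(10) ≈ -7.5 + 6.3246*I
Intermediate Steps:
S(t) = 1/(5*t)
x = 2*I*sqrt(10) (x = sqrt(-40) = 2*I*sqrt(10) ≈ 6.3246*I)
45*(S(6)*(-5) + 0) + x = 45*(((1/5)/6)*(-5) + 0) + 2*I*sqrt(10) = 45*(((1/5)*(1/6))*(-5) + 0) + 2*I*sqrt(10) = 45*((1/30)*(-5) + 0) + 2*I*sqrt(10) = 45*(-1/6 + 0) + 2*I*sqrt(10) = 45*(-1/6) + 2*I*sqrt(10) = -15/2 + 2*I*sqrt(10)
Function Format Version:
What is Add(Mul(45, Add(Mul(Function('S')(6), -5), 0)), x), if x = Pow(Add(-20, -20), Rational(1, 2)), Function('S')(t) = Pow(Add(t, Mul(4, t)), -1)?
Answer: Add(Rational(-15, 2), Mul(2, I, Pow(10, Rational(1, 2)))) ≈ Add(-7.5000, Mul(6.3246, I))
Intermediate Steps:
Function('S')(t) = Mul(Rational(1, 5), Pow(t, -1)) (Function('S')(t) = Pow(Mul(5, t), -1) = Mul(Rational(1, 5), Pow(t, -1)))
x = Mul(2, I, Pow(10, Rational(1, 2))) (x = Pow(-40, Rational(1, 2)) = Mul(2, I, Pow(10, Rational(1, 2))) ≈ Mul(6.3246, I))
Add(Mul(45, Add(Mul(Function('S')(6), -5), 0)), x) = Add(Mul(45, Add(Mul(Mul(Rational(1, 5), Pow(6, -1)), -5), 0)), Mul(2, I, Pow(10, Rational(1, 2)))) = Add(Mul(45, Add(Mul(Mul(Rational(1, 5), Rational(1, 6)), -5), 0)), Mul(2, I, Pow(10, Rational(1, 2)))) = Add(Mul(45, Add(Mul(Rational(1, 30), -5), 0)), Mul(2, I, Pow(10, Rational(1, 2)))) = Add(Mul(45, Add(Rational(-1, 6), 0)), Mul(2, I, Pow(10, Rational(1, 2)))) = Add(Mul(45, Rational(-1, 6)), Mul(2, I, Pow(10, Rational(1, 2)))) = Add(Rational(-15, 2), Mul(2, I, Pow(10, Rational(1, 2))))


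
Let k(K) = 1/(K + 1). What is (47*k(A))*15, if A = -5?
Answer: -705/4 ≈ -176.25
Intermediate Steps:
k(K) = 1/(1 + K)
(47*k(A))*15 = (47/(1 - 5))*15 = (47/(-4))*15 = (47*(-1/4))*15 = -47/4*15 = -705/4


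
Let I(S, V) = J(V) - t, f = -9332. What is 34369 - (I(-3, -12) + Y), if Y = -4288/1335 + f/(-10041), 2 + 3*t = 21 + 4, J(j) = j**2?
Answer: 152970140866/4468245 ≈ 34235.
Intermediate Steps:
t = 23/3 (t = -2/3 + (21 + 4)/3 = -2/3 + (1/3)*25 = -2/3 + 25/3 = 23/3 ≈ 7.6667)
I(S, V) = -23/3 + V**2 (I(S, V) = V**2 - 1*23/3 = V**2 - 23/3 = -23/3 + V**2)
Y = -3399732/1489415 (Y = -4288/1335 - 9332/(-10041) = -4288*1/1335 - 9332*(-1/10041) = -4288/1335 + 9332/10041 = -3399732/1489415 ≈ -2.2826)
34369 - (I(-3, -12) + Y) = 34369 - ((-23/3 + (-12)**2) - 3399732/1489415) = 34369 - ((-23/3 + 144) - 3399732/1489415) = 34369 - (409/3 - 3399732/1489415) = 34369 - 1*598971539/4468245 = 34369 - 598971539/4468245 = 152970140866/4468245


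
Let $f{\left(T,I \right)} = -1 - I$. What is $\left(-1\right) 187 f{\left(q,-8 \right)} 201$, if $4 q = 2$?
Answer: $-263109$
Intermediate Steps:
$q = \frac{1}{2}$ ($q = \frac{1}{4} \cdot 2 = \frac{1}{2} \approx 0.5$)
$\left(-1\right) 187 f{\left(q,-8 \right)} 201 = \left(-1\right) 187 \left(-1 - -8\right) 201 = - 187 \left(-1 + 8\right) 201 = \left(-187\right) 7 \cdot 201 = \left(-1309\right) 201 = -263109$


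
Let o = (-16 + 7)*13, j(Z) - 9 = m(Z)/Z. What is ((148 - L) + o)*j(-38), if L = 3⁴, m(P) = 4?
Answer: -8450/19 ≈ -444.74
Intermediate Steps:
L = 81
j(Z) = 9 + 4/Z
o = -117 (o = -9*13 = -117)
((148 - L) + o)*j(-38) = ((148 - 1*81) - 117)*(9 + 4/(-38)) = ((148 - 81) - 117)*(9 + 4*(-1/38)) = (67 - 117)*(9 - 2/19) = -50*169/19 = -8450/19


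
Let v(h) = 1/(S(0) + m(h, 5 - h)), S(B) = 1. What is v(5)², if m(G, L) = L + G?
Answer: 1/36 ≈ 0.027778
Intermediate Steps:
m(G, L) = G + L
v(h) = ⅙ (v(h) = 1/(1 + (h + (5 - h))) = 1/(1 + 5) = 1/6 = ⅙)
v(5)² = (⅙)² = 1/36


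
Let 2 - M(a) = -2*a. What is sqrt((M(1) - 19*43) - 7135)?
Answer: 2*I*sqrt(1987) ≈ 89.152*I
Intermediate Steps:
M(a) = 2 + 2*a (M(a) = 2 - (-2)*a = 2 + 2*a)
sqrt((M(1) - 19*43) - 7135) = sqrt(((2 + 2*1) - 19*43) - 7135) = sqrt(((2 + 2) - 817) - 7135) = sqrt((4 - 817) - 7135) = sqrt(-813 - 7135) = sqrt(-7948) = 2*I*sqrt(1987)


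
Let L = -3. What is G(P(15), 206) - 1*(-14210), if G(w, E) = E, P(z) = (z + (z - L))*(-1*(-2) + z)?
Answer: 14416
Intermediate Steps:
P(z) = (2 + z)*(3 + 2*z) (P(z) = (z + (z - 1*(-3)))*(-1*(-2) + z) = (z + (z + 3))*(2 + z) = (z + (3 + z))*(2 + z) = (3 + 2*z)*(2 + z) = (2 + z)*(3 + 2*z))
G(P(15), 206) - 1*(-14210) = 206 - 1*(-14210) = 206 + 14210 = 14416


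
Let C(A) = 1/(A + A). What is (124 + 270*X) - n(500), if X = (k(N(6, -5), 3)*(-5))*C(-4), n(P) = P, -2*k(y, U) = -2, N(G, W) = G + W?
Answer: -829/4 ≈ -207.25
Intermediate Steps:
C(A) = 1/(2*A)
k(y, U) = 1 (k(y, U) = -½*(-2) = 1)
X = 5/8 (X = (1*(-5))*((½)/(-4)) = -5*(-1)/(2*4) = -5*(-⅛) = 5/8 ≈ 0.62500)
(124 + 270*X) - n(500) = (124 + 270*(5/8)) - 1*500 = (124 + 675/4) - 500 = 1171/4 - 500 = -829/4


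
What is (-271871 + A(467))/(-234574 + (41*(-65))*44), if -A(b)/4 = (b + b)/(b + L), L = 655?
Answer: 152521499/197378874 ≈ 0.77273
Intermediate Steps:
A(b) = -8*b/(655 + b) (A(b) = -4*(b + b)/(b + 655) = -4*2*b/(655 + b) = -8*b/(655 + b))
(-271871 + A(467))/(-234574 + (41*(-65))*44) = (-271871 - 8*467/(655 + 467))/(-234574 + (41*(-65))*44) = (-271871 - 8*467/1122)/(-234574 - 2665*44) = (-271871 - 8*467*1/1122)/(-234574 - 117260) = (-271871 - 1868/561)/(-351834) = -152521499/561*(-1/351834) = 152521499/197378874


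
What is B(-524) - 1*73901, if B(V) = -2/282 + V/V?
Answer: -10419901/141 ≈ -73900.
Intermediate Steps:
B(V) = 140/141 (B(V) = -2*1/282 + 1 = -1/141 + 1 = 140/141)
B(-524) - 1*73901 = 140/141 - 1*73901 = 140/141 - 73901 = -10419901/141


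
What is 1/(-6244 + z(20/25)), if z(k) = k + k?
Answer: -5/31212 ≈ -0.00016019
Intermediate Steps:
z(k) = 2*k
1/(-6244 + z(20/25)) = 1/(-6244 + 2*(20/25)) = 1/(-6244 + 2*(20*(1/25))) = 1/(-6244 + 2*(⅘)) = 1/(-6244 + 8/5) = 1/(-31212/5) = -5/31212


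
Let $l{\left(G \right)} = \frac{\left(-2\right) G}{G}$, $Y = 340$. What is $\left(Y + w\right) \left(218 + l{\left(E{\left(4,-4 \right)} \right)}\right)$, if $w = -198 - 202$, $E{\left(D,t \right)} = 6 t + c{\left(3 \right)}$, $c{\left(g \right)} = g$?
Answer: $-12960$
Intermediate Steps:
$E{\left(D,t \right)} = 3 + 6 t$ ($E{\left(D,t \right)} = 6 t + 3 = 3 + 6 t$)
$l{\left(G \right)} = -2$
$w = -400$ ($w = -198 - 202 = -400$)
$\left(Y + w\right) \left(218 + l{\left(E{\left(4,-4 \right)} \right)}\right) = \left(340 - 400\right) \left(218 - 2\right) = \left(-60\right) 216 = -12960$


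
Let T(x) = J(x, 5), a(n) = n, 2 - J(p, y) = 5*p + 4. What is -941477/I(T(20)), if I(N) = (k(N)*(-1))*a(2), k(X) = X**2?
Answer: 55381/1224 ≈ 45.246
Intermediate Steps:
J(p, y) = -2 - 5*p (J(p, y) = 2 - (5*p + 4) = 2 - (4 + 5*p) = 2 + (-4 - 5*p) = -2 - 5*p)
T(x) = -2 - 5*x
I(N) = -2*N**2 (I(N) = (N**2*(-1))*2 = -N**2*2 = -2*N**2)
-941477/I(T(20)) = -941477*(-1/(2*(-2 - 5*20)**2)) = -941477*(-1/(2*(-2 - 100)**2)) = -941477/((-2*(-102)**2)) = -941477/((-2*10404)) = -941477/(-20808) = -941477*(-1/20808) = 55381/1224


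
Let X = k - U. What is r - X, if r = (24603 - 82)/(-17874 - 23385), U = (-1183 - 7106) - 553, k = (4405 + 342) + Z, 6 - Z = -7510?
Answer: -870795716/41259 ≈ -21106.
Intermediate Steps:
Z = 7516 (Z = 6 - 1*(-7510) = 6 + 7510 = 7516)
k = 12263 (k = (4405 + 342) + 7516 = 4747 + 7516 = 12263)
U = -8842 (U = -8289 - 553 = -8842)
r = -24521/41259 (r = 24521/(-41259) = 24521*(-1/41259) = -24521/41259 ≈ -0.59432)
X = 21105 (X = 12263 - 1*(-8842) = 12263 + 8842 = 21105)
r - X = -24521/41259 - 1*21105 = -24521/41259 - 21105 = -870795716/41259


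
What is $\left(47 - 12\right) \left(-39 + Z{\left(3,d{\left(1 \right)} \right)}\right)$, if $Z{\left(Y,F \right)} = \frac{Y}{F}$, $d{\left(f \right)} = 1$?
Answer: $-1260$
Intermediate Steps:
$\left(47 - 12\right) \left(-39 + Z{\left(3,d{\left(1 \right)} \right)}\right) = \left(47 - 12\right) \left(-39 + \frac{3}{1}\right) = \left(47 - 12\right) \left(-39 + 3 \cdot 1\right) = 35 \left(-39 + 3\right) = 35 \left(-36\right) = -1260$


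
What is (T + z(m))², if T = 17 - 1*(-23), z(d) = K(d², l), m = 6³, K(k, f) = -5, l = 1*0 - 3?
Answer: 1225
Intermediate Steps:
l = -3 (l = 0 - 3 = -3)
m = 216
z(d) = -5
T = 40 (T = 17 + 23 = 40)
(T + z(m))² = (40 - 5)² = 35² = 1225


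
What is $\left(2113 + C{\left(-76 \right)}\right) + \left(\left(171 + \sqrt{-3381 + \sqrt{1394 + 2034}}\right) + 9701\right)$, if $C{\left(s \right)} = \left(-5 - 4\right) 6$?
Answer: $11931 + \sqrt{-3381 + 2 \sqrt{857}} \approx 11931.0 + 57.641 i$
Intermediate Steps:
$C{\left(s \right)} = -54$ ($C{\left(s \right)} = \left(-9\right) 6 = -54$)
$\left(2113 + C{\left(-76 \right)}\right) + \left(\left(171 + \sqrt{-3381 + \sqrt{1394 + 2034}}\right) + 9701\right) = \left(2113 - 54\right) + \left(\left(171 + \sqrt{-3381 + \sqrt{1394 + 2034}}\right) + 9701\right) = 2059 + \left(\left(171 + \sqrt{-3381 + \sqrt{3428}}\right) + 9701\right) = 2059 + \left(\left(171 + \sqrt{-3381 + 2 \sqrt{857}}\right) + 9701\right) = 2059 + \left(9872 + \sqrt{-3381 + 2 \sqrt{857}}\right) = 11931 + \sqrt{-3381 + 2 \sqrt{857}}$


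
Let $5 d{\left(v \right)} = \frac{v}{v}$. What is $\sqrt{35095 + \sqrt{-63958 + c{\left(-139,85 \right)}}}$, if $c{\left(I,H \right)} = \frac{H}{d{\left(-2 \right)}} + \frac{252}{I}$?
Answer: $\frac{\sqrt{678070495 + 139 i \sqrt{1227556121}}}{139} \approx 187.34 + 0.67274 i$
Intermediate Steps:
$d{\left(v \right)} = \frac{1}{5}$ ($d{\left(v \right)} = \frac{v \frac{1}{v}}{5} = \frac{1}{5} \cdot 1 = \frac{1}{5}$)
$c{\left(I,H \right)} = 5 H + \frac{252}{I}$ ($c{\left(I,H \right)} = H \frac{1}{\frac{1}{5}} + \frac{252}{I} = H 5 + \frac{252}{I} = 5 H + \frac{252}{I}$)
$\sqrt{35095 + \sqrt{-63958 + c{\left(-139,85 \right)}}} = \sqrt{35095 + \sqrt{-63958 + \left(5 \cdot 85 + \frac{252}{-139}\right)}} = \sqrt{35095 + \sqrt{-63958 + \left(425 + 252 \left(- \frac{1}{139}\right)\right)}} = \sqrt{35095 + \sqrt{-63958 + \left(425 - \frac{252}{139}\right)}} = \sqrt{35095 + \sqrt{-63958 + \frac{58823}{139}}} = \sqrt{35095 + \sqrt{- \frac{8831339}{139}}} = \sqrt{35095 + \frac{i \sqrt{1227556121}}{139}}$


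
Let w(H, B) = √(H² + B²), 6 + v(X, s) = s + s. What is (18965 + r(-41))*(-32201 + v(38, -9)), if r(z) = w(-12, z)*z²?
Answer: -611147125 - 270851125*√73 ≈ -2.9253e+9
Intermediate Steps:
v(X, s) = -6 + 2*s (v(X, s) = -6 + (s + s) = -6 + 2*s)
w(H, B) = √(B² + H²)
r(z) = z²*√(144 + z²) (r(z) = √(z² + (-12)²)*z² = √(z² + 144)*z² = √(144 + z²)*z² = z²*√(144 + z²))
(18965 + r(-41))*(-32201 + v(38, -9)) = (18965 + (-41)²*√(144 + (-41)²))*(-32201 + (-6 + 2*(-9))) = (18965 + 1681*√(144 + 1681))*(-32201 + (-6 - 18)) = (18965 + 1681*√1825)*(-32201 - 24) = (18965 + 1681*(5*√73))*(-32225) = (18965 + 8405*√73)*(-32225) = -611147125 - 270851125*√73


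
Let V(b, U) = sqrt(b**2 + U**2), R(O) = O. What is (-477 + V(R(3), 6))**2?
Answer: 227574 - 2862*sqrt(5) ≈ 2.2117e+5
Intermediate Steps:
V(b, U) = sqrt(U**2 + b**2)
(-477 + V(R(3), 6))**2 = (-477 + sqrt(6**2 + 3**2))**2 = (-477 + sqrt(36 + 9))**2 = (-477 + sqrt(45))**2 = (-477 + 3*sqrt(5))**2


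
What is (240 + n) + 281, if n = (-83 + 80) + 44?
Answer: 562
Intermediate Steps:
n = 41 (n = -3 + 44 = 41)
(240 + n) + 281 = (240 + 41) + 281 = 281 + 281 = 562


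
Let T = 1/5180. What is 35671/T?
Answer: 184775780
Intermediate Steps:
T = 1/5180 ≈ 0.00019305
35671/T = 35671/(1/5180) = 35671*5180 = 184775780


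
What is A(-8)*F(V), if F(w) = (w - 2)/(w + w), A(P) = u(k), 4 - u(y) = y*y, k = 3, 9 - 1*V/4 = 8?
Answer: -5/4 ≈ -1.2500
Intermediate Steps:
V = 4 (V = 36 - 4*8 = 36 - 32 = 4)
u(y) = 4 - y**2 (u(y) = 4 - y*y = 4 - y**2)
A(P) = -5 (A(P) = 4 - 1*3**2 = 4 - 1*9 = 4 - 9 = -5)
F(w) = (-2 + w)/(2*w) (F(w) = (-2 + w)/((2*w)) = (-2 + w)*(1/(2*w)) = (-2 + w)/(2*w))
A(-8)*F(V) = -5*(-2 + 4)/(2*4) = -5*2/(2*4) = -5*1/4 = -5/4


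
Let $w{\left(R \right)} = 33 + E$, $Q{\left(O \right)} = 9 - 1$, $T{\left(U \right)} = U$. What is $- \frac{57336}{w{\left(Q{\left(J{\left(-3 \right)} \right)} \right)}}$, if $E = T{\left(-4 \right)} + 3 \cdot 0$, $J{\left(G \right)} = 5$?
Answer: $- \frac{57336}{29} \approx -1977.1$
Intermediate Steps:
$E = -4$ ($E = -4 + 3 \cdot 0 = -4 + 0 = -4$)
$Q{\left(O \right)} = 8$
$w{\left(R \right)} = 29$ ($w{\left(R \right)} = 33 - 4 = 29$)
$- \frac{57336}{w{\left(Q{\left(J{\left(-3 \right)} \right)} \right)}} = - \frac{57336}{29}$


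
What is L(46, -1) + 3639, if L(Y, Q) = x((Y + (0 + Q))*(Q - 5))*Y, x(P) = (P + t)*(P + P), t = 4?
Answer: 6611079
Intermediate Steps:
x(P) = 2*P*(4 + P) (x(P) = (P + 4)*(P + P) = (4 + P)*(2*P) = 2*P*(4 + P))
L(Y, Q) = 2*Y*(-5 + Q)*(4 + (-5 + Q)*(Q + Y))*(Q + Y) (L(Y, Q) = (2*((Y + (0 + Q))*(Q - 5))*(4 + (Y + (0 + Q))*(Q - 5)))*Y = (2*((Y + Q)*(-5 + Q))*(4 + (Y + Q)*(-5 + Q)))*Y = (2*((Q + Y)*(-5 + Q))*(4 + (Q + Y)*(-5 + Q)))*Y = (2*((-5 + Q)*(Q + Y))*(4 + (-5 + Q)*(Q + Y)))*Y = (2*(-5 + Q)*(4 + (-5 + Q)*(Q + Y))*(Q + Y))*Y = 2*Y*(-5 + Q)*(4 + (-5 + Q)*(Q + Y))*(Q + Y))
L(46, -1) + 3639 = 2*46*((-1)² - 5*(-1) - 5*46 - 1*46)*(4 + (-1)² - 5*(-1) - 5*46 - 1*46) + 3639 = 2*46*(1 + 5 - 230 - 46)*(4 + 1 + 5 - 230 - 46) + 3639 = 2*46*(-270)*(-266) + 3639 = 6607440 + 3639 = 6611079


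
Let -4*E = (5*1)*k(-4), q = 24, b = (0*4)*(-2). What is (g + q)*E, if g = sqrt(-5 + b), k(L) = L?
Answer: 120 + 5*I*sqrt(5) ≈ 120.0 + 11.18*I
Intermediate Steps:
b = 0 (b = 0*(-2) = 0)
g = I*sqrt(5) (g = sqrt(-5 + 0) = sqrt(-5) = I*sqrt(5) ≈ 2.2361*I)
E = 5 (E = -5*1*(-4)/4 = -5*(-4)/4 = -1/4*(-20) = 5)
(g + q)*E = (I*sqrt(5) + 24)*5 = (24 + I*sqrt(5))*5 = 120 + 5*I*sqrt(5)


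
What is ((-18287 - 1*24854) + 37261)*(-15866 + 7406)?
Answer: 49744800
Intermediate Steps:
((-18287 - 1*24854) + 37261)*(-15866 + 7406) = ((-18287 - 24854) + 37261)*(-8460) = (-43141 + 37261)*(-8460) = -5880*(-8460) = 49744800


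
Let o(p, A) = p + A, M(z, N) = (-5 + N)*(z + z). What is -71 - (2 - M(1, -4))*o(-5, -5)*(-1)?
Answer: -271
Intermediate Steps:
M(z, N) = 2*z*(-5 + N) (M(z, N) = (-5 + N)*(2*z) = 2*z*(-5 + N))
o(p, A) = A + p
-71 - (2 - M(1, -4))*o(-5, -5)*(-1) = -71 - (2 - 2*(-5 - 4))*(-5 - 5)*(-1) = -71 - (2 - 2*(-9))*(-10)*(-1) = -71 - (2 - 1*(-18))*(-10)*(-1) = -71 - (2 + 18)*(-10)*(-1) = -71 - 20*(-10)*(-1) = -71 - (-200)*(-1) = -71 - 1*200 = -71 - 200 = -271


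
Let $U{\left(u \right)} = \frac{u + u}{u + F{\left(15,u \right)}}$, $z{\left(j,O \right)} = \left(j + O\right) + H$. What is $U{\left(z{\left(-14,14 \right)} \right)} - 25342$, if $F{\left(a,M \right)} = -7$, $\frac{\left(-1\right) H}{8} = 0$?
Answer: $-25342$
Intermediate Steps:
$H = 0$ ($H = \left(-8\right) 0 = 0$)
$z{\left(j,O \right)} = O + j$ ($z{\left(j,O \right)} = \left(j + O\right) + 0 = \left(O + j\right) + 0 = O + j$)
$U{\left(u \right)} = \frac{2 u}{-7 + u}$ ($U{\left(u \right)} = \frac{u + u}{u - 7} = \frac{2 u}{-7 + u}$)
$U{\left(z{\left(-14,14 \right)} \right)} - 25342 = \frac{2 \left(14 - 14\right)}{-7 + \left(14 - 14\right)} - 25342 = 2 \cdot 0 \frac{1}{-7 + 0} - 25342 = 2 \cdot 0 \frac{1}{-7} - 25342 = 2 \cdot 0 \left(- \frac{1}{7}\right) - 25342 = 0 - 25342 = -25342$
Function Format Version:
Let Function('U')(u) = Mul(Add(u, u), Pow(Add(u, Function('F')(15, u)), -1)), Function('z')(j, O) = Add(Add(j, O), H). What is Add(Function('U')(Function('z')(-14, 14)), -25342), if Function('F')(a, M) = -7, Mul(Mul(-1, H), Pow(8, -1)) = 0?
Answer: -25342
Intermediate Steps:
H = 0 (H = Mul(-8, 0) = 0)
Function('z')(j, O) = Add(O, j) (Function('z')(j, O) = Add(Add(j, O), 0) = Add(Add(O, j), 0) = Add(O, j))
Function('U')(u) = Mul(2, u, Pow(Add(-7, u), -1)) (Function('U')(u) = Mul(Add(u, u), Pow(Add(u, -7), -1)) = Mul(Mul(2, u), Pow(Add(-7, u), -1)) = Mul(2, u, Pow(Add(-7, u), -1)))
Add(Function('U')(Function('z')(-14, 14)), -25342) = Add(Mul(2, Add(14, -14), Pow(Add(-7, Add(14, -14)), -1)), -25342) = Add(Mul(2, 0, Pow(Add(-7, 0), -1)), -25342) = Add(Mul(2, 0, Pow(-7, -1)), -25342) = Add(Mul(2, 0, Rational(-1, 7)), -25342) = Add(0, -25342) = -25342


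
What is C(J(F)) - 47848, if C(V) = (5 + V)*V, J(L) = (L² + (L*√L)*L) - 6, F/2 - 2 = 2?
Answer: -11426 + 15488*√2 ≈ 10477.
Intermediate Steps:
F = 8 (F = 4 + 2*2 = 4 + 4 = 8)
J(L) = -6 + L² + L^(5/2) (J(L) = (L² + L^(3/2)*L) - 6 = (L² + L^(5/2)) - 6 = -6 + L² + L^(5/2))
C(V) = V*(5 + V)
C(J(F)) - 47848 = (-6 + 8² + 8^(5/2))*(5 + (-6 + 8² + 8^(5/2))) - 47848 = (-6 + 64 + 128*√2)*(5 + (-6 + 64 + 128*√2)) - 47848 = (58 + 128*√2)*(5 + (58 + 128*√2)) - 47848 = (58 + 128*√2)*(63 + 128*√2) - 47848 = -47848 + (58 + 128*√2)*(63 + 128*√2)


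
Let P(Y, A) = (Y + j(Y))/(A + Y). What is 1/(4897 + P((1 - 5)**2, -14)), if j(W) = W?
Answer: 1/4913 ≈ 0.00020354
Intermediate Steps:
P(Y, A) = 2*Y/(A + Y) (P(Y, A) = (Y + Y)/(A + Y) = (2*Y)/(A + Y) = 2*Y/(A + Y))
1/(4897 + P((1 - 5)**2, -14)) = 1/(4897 + 2*(1 - 5)**2/(-14 + (1 - 5)**2)) = 1/(4897 + 2*(-4)**2/(-14 + (-4)**2)) = 1/(4897 + 2*16/(-14 + 16)) = 1/(4897 + 2*16/2) = 1/(4897 + 2*16*(1/2)) = 1/(4897 + 16) = 1/4913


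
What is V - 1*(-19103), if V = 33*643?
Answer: 40322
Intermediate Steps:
V = 21219
V - 1*(-19103) = 21219 - 1*(-19103) = 21219 + 19103 = 40322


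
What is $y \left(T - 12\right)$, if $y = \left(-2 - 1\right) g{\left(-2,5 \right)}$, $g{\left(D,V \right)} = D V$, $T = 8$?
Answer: $-120$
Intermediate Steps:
$y = 30$ ($y = \left(-2 - 1\right) \left(\left(-2\right) 5\right) = \left(-3\right) \left(-10\right) = 30$)
$y \left(T - 12\right) = 30 \left(8 - 12\right) = 30 \left(-4\right) = -120$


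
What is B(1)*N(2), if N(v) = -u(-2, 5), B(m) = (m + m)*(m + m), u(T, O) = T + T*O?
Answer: 48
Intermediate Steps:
u(T, O) = T + O*T
B(m) = 4*m**2 (B(m) = (2*m)*(2*m) = 4*m**2)
N(v) = 12 (N(v) = -(-2)*(1 + 5) = -(-2)*6 = -1*(-12) = 12)
B(1)*N(2) = (4*1**2)*12 = (4*1)*12 = 4*12 = 48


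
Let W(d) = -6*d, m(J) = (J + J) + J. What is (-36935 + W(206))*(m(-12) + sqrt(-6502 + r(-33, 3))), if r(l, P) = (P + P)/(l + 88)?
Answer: 1374156 - 22826258*I*sqrt(55)/55 ≈ 1.3742e+6 - 3.0779e+6*I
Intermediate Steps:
m(J) = 3*J (m(J) = 2*J + J = 3*J)
r(l, P) = 2*P/(88 + l) (r(l, P) = (2*P)/(88 + l) = 2*P/(88 + l))
(-36935 + W(206))*(m(-12) + sqrt(-6502 + r(-33, 3))) = (-36935 - 6*206)*(3*(-12) + sqrt(-6502 + 2*3/(88 - 33))) = (-36935 - 1236)*(-36 + sqrt(-6502 + 2*3/55)) = -38171*(-36 + sqrt(-6502 + 2*3*(1/55))) = -38171*(-36 + sqrt(-6502 + 6/55)) = -38171*(-36 + sqrt(-357604/55)) = -38171*(-36 + 598*I*sqrt(55)/55) = 1374156 - 22826258*I*sqrt(55)/55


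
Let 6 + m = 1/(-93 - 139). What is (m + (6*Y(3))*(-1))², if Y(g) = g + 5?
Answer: 156975841/53824 ≈ 2916.5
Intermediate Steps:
Y(g) = 5 + g
m = -1393/232 (m = -6 + 1/(-93 - 139) = -6 + 1/(-232) = -6 - 1/232 = -1393/232 ≈ -6.0043)
(m + (6*Y(3))*(-1))² = (-1393/232 + (6*(5 + 3))*(-1))² = (-1393/232 + (6*8)*(-1))² = (-1393/232 + 48*(-1))² = (-1393/232 - 48)² = (-12529/232)² = 156975841/53824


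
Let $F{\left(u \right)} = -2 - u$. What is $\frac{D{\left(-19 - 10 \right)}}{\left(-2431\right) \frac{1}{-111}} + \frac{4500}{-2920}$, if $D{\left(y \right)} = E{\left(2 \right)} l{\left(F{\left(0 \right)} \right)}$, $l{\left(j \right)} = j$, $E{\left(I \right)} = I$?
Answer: $- \frac{611799}{354926} \approx -1.7237$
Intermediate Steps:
$D{\left(y \right)} = -4$ ($D{\left(y \right)} = 2 \left(-2 - 0\right) = 2 \left(-2 + 0\right) = 2 \left(-2\right) = -4$)
$\frac{D{\left(-19 - 10 \right)}}{\left(-2431\right) \frac{1}{-111}} + \frac{4500}{-2920} = - \frac{4}{\left(-2431\right) \frac{1}{-111}} + \frac{4500}{-2920} = - \frac{4}{\left(-2431\right) \left(- \frac{1}{111}\right)} + 4500 \left(- \frac{1}{2920}\right) = - \frac{4}{\frac{2431}{111}} - \frac{225}{146} = \left(-4\right) \frac{111}{2431} - \frac{225}{146} = - \frac{444}{2431} - \frac{225}{146} = - \frac{611799}{354926}$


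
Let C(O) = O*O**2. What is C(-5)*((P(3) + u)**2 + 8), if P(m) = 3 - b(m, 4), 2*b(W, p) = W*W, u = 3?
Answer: -5125/4 ≈ -1281.3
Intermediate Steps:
b(W, p) = W**2/2 (b(W, p) = (W*W)/2 = W**2/2)
P(m) = 3 - m**2/2
C(O) = O**3
C(-5)*((P(3) + u)**2 + 8) = (-5)**3*(((3 - 1/2*3**2) + 3)**2 + 8) = -125*(((3 - 1/2*9) + 3)**2 + 8) = -125*(((3 - 9/2) + 3)**2 + 8) = -125*((-3/2 + 3)**2 + 8) = -125*((3/2)**2 + 8) = -125*(9/4 + 8) = -125*41/4 = -5125/4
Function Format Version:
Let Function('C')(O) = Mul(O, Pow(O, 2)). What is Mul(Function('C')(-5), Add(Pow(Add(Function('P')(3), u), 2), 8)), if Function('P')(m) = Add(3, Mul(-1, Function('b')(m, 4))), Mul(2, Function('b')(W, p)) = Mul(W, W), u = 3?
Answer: Rational(-5125, 4) ≈ -1281.3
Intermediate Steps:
Function('b')(W, p) = Mul(Rational(1, 2), Pow(W, 2)) (Function('b')(W, p) = Mul(Rational(1, 2), Mul(W, W)) = Mul(Rational(1, 2), Pow(W, 2)))
Function('P')(m) = Add(3, Mul(Rational(-1, 2), Pow(m, 2))) (Function('P')(m) = Add(3, Mul(-1, Mul(Rational(1, 2), Pow(m, 2)))) = Add(3, Mul(Rational(-1, 2), Pow(m, 2))))
Function('C')(O) = Pow(O, 3)
Mul(Function('C')(-5), Add(Pow(Add(Function('P')(3), u), 2), 8)) = Mul(Pow(-5, 3), Add(Pow(Add(Add(3, Mul(Rational(-1, 2), Pow(3, 2))), 3), 2), 8)) = Mul(-125, Add(Pow(Add(Add(3, Mul(Rational(-1, 2), 9)), 3), 2), 8)) = Mul(-125, Add(Pow(Add(Add(3, Rational(-9, 2)), 3), 2), 8)) = Mul(-125, Add(Pow(Add(Rational(-3, 2), 3), 2), 8)) = Mul(-125, Add(Pow(Rational(3, 2), 2), 8)) = Mul(-125, Add(Rational(9, 4), 8)) = Mul(-125, Rational(41, 4)) = Rational(-5125, 4)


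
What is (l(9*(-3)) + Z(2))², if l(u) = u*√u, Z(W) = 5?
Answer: (5 - 81*I*√3)² ≈ -19658.0 - 1403.0*I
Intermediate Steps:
l(u) = u^(3/2)
(l(9*(-3)) + Z(2))² = ((9*(-3))^(3/2) + 5)² = ((-27)^(3/2) + 5)² = (-81*I*√3 + 5)² = (5 - 81*I*√3)²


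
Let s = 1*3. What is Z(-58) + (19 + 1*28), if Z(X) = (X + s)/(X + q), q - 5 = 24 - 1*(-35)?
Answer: 227/6 ≈ 37.833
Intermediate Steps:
s = 3
q = 64 (q = 5 + (24 - 1*(-35)) = 5 + (24 + 35) = 5 + 59 = 64)
Z(X) = (3 + X)/(64 + X) (Z(X) = (X + 3)/(X + 64) = (3 + X)/(64 + X))
Z(-58) + (19 + 1*28) = (3 - 58)/(64 - 58) + (19 + 1*28) = -55/6 + (19 + 28) = (1/6)*(-55) + 47 = -55/6 + 47 = 227/6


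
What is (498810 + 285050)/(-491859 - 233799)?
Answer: -391930/362829 ≈ -1.0802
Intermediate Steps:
(498810 + 285050)/(-491859 - 233799) = 783860/(-725658) = 783860*(-1/725658) = -391930/362829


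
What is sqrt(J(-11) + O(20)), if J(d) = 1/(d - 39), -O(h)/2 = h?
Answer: I*sqrt(4002)/10 ≈ 6.3261*I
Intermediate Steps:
O(h) = -2*h
J(d) = 1/(-39 + d)
sqrt(J(-11) + O(20)) = sqrt(1/(-39 - 11) - 2*20) = sqrt(1/(-50) - 40) = sqrt(-1/50 - 40) = sqrt(-2001/50) = I*sqrt(4002)/10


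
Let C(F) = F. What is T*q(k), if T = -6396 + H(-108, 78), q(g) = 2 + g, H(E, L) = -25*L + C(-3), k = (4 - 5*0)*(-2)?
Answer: 50094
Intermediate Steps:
k = -8 (k = (4 + 0)*(-2) = 4*(-2) = -8)
H(E, L) = -3 - 25*L (H(E, L) = -25*L - 3 = -3 - 25*L)
T = -8349 (T = -6396 + (-3 - 25*78) = -6396 + (-3 - 1950) = -6396 - 1953 = -8349)
T*q(k) = -8349*(2 - 8) = -8349*(-6) = 50094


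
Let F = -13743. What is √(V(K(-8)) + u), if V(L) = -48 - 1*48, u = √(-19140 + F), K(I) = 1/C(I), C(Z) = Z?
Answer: √(-96 + I*√32883) ≈ 7.3885 + 12.272*I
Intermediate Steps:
K(I) = 1/I
u = I*√32883 (u = √(-19140 - 13743) = √(-32883) = I*√32883 ≈ 181.34*I)
V(L) = -96 (V(L) = -48 - 48 = -96)
√(V(K(-8)) + u) = √(-96 + I*√32883)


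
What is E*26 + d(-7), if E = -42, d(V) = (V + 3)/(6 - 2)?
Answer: -1093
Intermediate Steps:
d(V) = 3/4 + V/4 (d(V) = (3 + V)/4 = (3 + V)*(1/4) = 3/4 + V/4)
E*26 + d(-7) = -42*26 + (3/4 + (1/4)*(-7)) = -1092 + (3/4 - 7/4) = -1092 - 1 = -1093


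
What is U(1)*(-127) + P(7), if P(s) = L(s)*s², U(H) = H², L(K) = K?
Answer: 216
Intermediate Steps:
P(s) = s³ (P(s) = s*s² = s³)
U(1)*(-127) + P(7) = 1²*(-127) + 7³ = 1*(-127) + 343 = -127 + 343 = 216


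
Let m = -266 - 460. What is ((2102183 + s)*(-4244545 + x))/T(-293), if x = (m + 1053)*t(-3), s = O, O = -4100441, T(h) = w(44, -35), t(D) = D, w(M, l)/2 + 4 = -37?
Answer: -103459223094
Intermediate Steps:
w(M, l) = -82 (w(M, l) = -8 + 2*(-37) = -8 - 74 = -82)
T(h) = -82
m = -726
s = -4100441
x = -981 (x = (-726 + 1053)*(-3) = 327*(-3) = -981)
((2102183 + s)*(-4244545 + x))/T(-293) = ((2102183 - 4100441)*(-4244545 - 981))/(-82) = -1998258*(-4245526)*(-1/82) = 8483656293708*(-1/82) = -103459223094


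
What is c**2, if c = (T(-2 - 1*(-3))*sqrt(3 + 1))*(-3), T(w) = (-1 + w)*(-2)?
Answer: 0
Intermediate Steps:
T(w) = 2 - 2*w
c = 0 (c = ((2 - 2*(-2 - 1*(-3)))*sqrt(3 + 1))*(-3) = ((2 - 2*(-2 + 3))*sqrt(4))*(-3) = ((2 - 2*1)*2)*(-3) = ((2 - 2)*2)*(-3) = (0*2)*(-3) = 0*(-3) = 0)
c**2 = 0**2 = 0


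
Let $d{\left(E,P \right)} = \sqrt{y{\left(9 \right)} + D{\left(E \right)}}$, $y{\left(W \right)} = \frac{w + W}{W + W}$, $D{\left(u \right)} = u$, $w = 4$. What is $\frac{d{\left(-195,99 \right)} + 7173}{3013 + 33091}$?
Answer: $\frac{7173}{36104} + \frac{i \sqrt{6994}}{216624} \approx 0.19868 + 0.00038606 i$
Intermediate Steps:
$y{\left(W \right)} = \frac{4 + W}{2 W}$ ($y{\left(W \right)} = \frac{4 + W}{W + W} = \frac{4 + W}{2 W}$)
$d{\left(E,P \right)} = \sqrt{\frac{13}{18} + E}$ ($d{\left(E,P \right)} = \sqrt{\frac{4 + 9}{2 \cdot 9} + E} = \sqrt{\frac{1}{2} \cdot \frac{1}{9} \cdot 13 + E} = \sqrt{\frac{13}{18} + E}$)
$\frac{d{\left(-195,99 \right)} + 7173}{3013 + 33091} = \frac{\frac{\sqrt{26 + 36 \left(-195\right)}}{6} + 7173}{3013 + 33091} = \frac{\frac{\sqrt{26 - 7020}}{6} + 7173}{36104} = \left(\frac{\sqrt{-6994}}{6} + 7173\right) \frac{1}{36104} = \left(\frac{i \sqrt{6994}}{6} + 7173\right) \frac{1}{36104} = \left(7173 + \frac{i \sqrt{6994}}{6}\right) \frac{1}{36104} = \frac{7173}{36104} + \frac{i \sqrt{6994}}{216624}$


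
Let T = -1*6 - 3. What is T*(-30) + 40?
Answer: 310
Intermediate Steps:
T = -9 (T = -6 - 3 = -9)
T*(-30) + 40 = -9*(-30) + 40 = 270 + 40 = 310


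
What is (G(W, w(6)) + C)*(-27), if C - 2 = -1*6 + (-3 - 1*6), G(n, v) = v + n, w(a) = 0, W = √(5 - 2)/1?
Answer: 351 - 27*√3 ≈ 304.23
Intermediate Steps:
W = √3 (W = √3*1 = √3 ≈ 1.7320)
G(n, v) = n + v
C = -13 (C = 2 + (-1*6 + (-3 - 1*6)) = 2 + (-6 + (-3 - 6)) = 2 + (-6 - 9) = 2 - 15 = -13)
(G(W, w(6)) + C)*(-27) = ((√3 + 0) - 13)*(-27) = (√3 - 13)*(-27) = (-13 + √3)*(-27) = 351 - 27*√3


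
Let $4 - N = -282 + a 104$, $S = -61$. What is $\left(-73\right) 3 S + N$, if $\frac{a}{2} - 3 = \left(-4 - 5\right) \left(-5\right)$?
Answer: $3661$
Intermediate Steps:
$a = 96$ ($a = 6 + 2 \left(-4 - 5\right) \left(-5\right) = 6 + 2 \left(\left(-9\right) \left(-5\right)\right) = 6 + 2 \cdot 45 = 6 + 90 = 96$)
$N = -9698$ ($N = 4 - \left(-282 + 96 \cdot 104\right) = 4 - \left(-282 + 9984\right) = 4 - 9702 = -9698$)
$\left(-73\right) 3 S + N = \left(-73\right) 3 \left(-61\right) - 9698 = \left(-219\right) \left(-61\right) - 9698 = 13359 - 9698 = 3661$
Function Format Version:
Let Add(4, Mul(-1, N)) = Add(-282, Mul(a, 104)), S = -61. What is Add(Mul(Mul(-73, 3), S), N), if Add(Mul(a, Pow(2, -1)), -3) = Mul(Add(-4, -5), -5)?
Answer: 3661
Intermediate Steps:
a = 96 (a = Add(6, Mul(2, Mul(Add(-4, -5), -5))) = Add(6, Mul(2, Mul(-9, -5))) = Add(6, Mul(2, 45)) = Add(6, 90) = 96)
N = -9698 (N = Add(4, Mul(-1, Add(-282, Mul(96, 104)))) = Add(4, Mul(-1, Add(-282, 9984))) = Add(4, Mul(-1, 9702)) = Add(4, -9702) = -9698)
Add(Mul(Mul(-73, 3), S), N) = Add(Mul(Mul(-73, 3), -61), -9698) = Add(Mul(-219, -61), -9698) = Add(13359, -9698) = 3661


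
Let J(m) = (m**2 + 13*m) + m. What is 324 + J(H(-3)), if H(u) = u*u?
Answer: 531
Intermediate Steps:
H(u) = u**2
J(m) = m**2 + 14*m
324 + J(H(-3)) = 324 + (-3)**2*(14 + (-3)**2) = 324 + 9*(14 + 9) = 324 + 9*23 = 324 + 207 = 531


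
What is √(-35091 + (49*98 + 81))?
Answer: 16*I*√118 ≈ 173.8*I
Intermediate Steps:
√(-35091 + (49*98 + 81)) = √(-35091 + (4802 + 81)) = √(-35091 + 4883) = √(-30208) = 16*I*√118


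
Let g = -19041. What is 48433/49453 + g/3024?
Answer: -15591631/2932272 ≈ -5.3173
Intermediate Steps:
48433/49453 + g/3024 = 48433/49453 - 19041/3024 = 48433*(1/49453) - 19041*1/3024 = 2849/2909 - 6347/1008 = -15591631/2932272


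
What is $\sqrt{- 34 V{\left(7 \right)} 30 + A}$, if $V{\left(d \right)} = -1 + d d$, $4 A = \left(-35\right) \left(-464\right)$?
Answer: $10 i \sqrt{449} \approx 211.9 i$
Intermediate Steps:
$A = 4060$ ($A = \frac{\left(-35\right) \left(-464\right)}{4} = \frac{1}{4} \cdot 16240 = 4060$)
$V{\left(d \right)} = -1 + d^{2}$
$\sqrt{- 34 V{\left(7 \right)} 30 + A} = \sqrt{- 34 \left(-1 + 7^{2}\right) 30 + 4060} = \sqrt{- 34 \left(-1 + 49\right) 30 + 4060} = \sqrt{\left(-34\right) 48 \cdot 30 + 4060} = \sqrt{\left(-1632\right) 30 + 4060} = \sqrt{-48960 + 4060} = \sqrt{-44900} = 10 i \sqrt{449}$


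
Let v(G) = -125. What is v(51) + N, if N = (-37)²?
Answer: 1244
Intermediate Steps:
N = 1369
v(51) + N = -125 + 1369 = 1244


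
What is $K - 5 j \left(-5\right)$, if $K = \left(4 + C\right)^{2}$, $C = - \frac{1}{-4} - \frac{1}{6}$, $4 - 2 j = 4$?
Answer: $0$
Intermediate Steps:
$j = 0$ ($j = 2 - 2 = 0$)
$C = \frac{1}{12}$ ($C = \left(-1\right) \left(- \frac{1}{4}\right) - \frac{1}{6} = \frac{1}{4} - \frac{1}{6} = \frac{1}{12} \approx 0.083333$)
$K = \frac{2401}{144}$ ($K = \left(4 + \frac{1}{12}\right)^{2} = \left(\frac{49}{12}\right)^{2} = \frac{2401}{144} \approx 16.674$)
$K - 5 j \left(-5\right) = \frac{2401 \left(-5\right) 0 \left(-5\right)}{144} = \frac{2401 \cdot 0 \left(-5\right)}{144} = \frac{2401}{144} \cdot 0 = 0$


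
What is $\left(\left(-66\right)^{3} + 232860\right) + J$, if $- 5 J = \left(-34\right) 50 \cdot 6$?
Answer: $-52596$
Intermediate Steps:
$J = 2040$ ($J = - \frac{\left(-34\right) 50 \cdot 6}{5} = - \frac{\left(-1700\right) 6}{5} = \left(- \frac{1}{5}\right) \left(-10200\right) = 2040$)
$\left(\left(-66\right)^{3} + 232860\right) + J = \left(\left(-66\right)^{3} + 232860\right) + 2040 = \left(-287496 + 232860\right) + 2040 = -54636 + 2040 = -52596$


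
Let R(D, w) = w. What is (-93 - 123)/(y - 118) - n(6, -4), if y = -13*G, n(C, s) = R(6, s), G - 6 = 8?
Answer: 118/25 ≈ 4.7200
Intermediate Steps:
G = 14 (G = 6 + 8 = 14)
n(C, s) = s
y = -182 (y = -13*14 = -182)
(-93 - 123)/(y - 118) - n(6, -4) = (-93 - 123)/(-182 - 118) - 1*(-4) = -216/(-300) + 4 = -216*(-1/300) + 4 = 18/25 + 4 = 118/25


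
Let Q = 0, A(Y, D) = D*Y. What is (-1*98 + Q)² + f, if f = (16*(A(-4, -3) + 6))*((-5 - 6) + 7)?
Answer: 8452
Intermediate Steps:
f = -1152 (f = (16*(-3*(-4) + 6))*((-5 - 6) + 7) = (16*(12 + 6))*(-11 + 7) = (16*18)*(-4) = 288*(-4) = -1152)
(-1*98 + Q)² + f = (-1*98 + 0)² - 1152 = (-98 + 0)² - 1152 = (-98)² - 1152 = 9604 - 1152 = 8452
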